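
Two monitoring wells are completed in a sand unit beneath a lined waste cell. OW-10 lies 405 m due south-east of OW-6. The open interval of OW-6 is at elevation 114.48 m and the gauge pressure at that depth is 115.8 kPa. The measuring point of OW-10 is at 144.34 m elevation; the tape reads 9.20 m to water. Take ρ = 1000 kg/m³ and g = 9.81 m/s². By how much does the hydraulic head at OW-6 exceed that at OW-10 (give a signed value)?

Δh ≈ -8.86 m

Pressure head at OW-6: ψ = P/(ρg) = 115.8×1000 / (1000 × 9.81) = 11.80 m.
Total head at OW-6: h = z + ψ = 114.48 + 11.80 = 126.28 m.
Total head at OW-10: h = 144.34 − 9.20 = 135.14 m.
Head difference: h(OW-6) − h(OW-10) = 126.28 − 135.14 = -8.86 m.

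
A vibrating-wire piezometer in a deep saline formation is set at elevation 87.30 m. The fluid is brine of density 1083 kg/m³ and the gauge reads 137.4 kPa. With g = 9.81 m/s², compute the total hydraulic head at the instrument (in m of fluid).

h ≈ 100.23 m

ψ = P/(ρg) = 137.4×1000 / (1083 × 9.81) = 12.93 m.
h = z + ψ = 87.30 + 12.93 = 100.23 m.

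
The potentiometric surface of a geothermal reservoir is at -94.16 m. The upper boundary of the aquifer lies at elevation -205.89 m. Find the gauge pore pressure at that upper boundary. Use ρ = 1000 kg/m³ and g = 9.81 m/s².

Pressure head at the aquifer top: ψ = h − z = -94.16 − (-205.89) = 111.73 m.
P = ρgψ = 1000 × 9.81 × 111.73 = 1096071 Pa ≈ 1100 kPa.

P ≈ 1100 kPa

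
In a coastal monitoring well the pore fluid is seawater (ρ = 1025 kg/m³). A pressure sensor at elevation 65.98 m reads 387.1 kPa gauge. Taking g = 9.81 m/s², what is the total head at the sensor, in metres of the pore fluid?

ψ = P/(ρg) = 387.1×1000 / (1025 × 9.81) = 38.50 m.
h = z + ψ = 65.98 + 38.50 = 104.48 m.

h ≈ 104.48 m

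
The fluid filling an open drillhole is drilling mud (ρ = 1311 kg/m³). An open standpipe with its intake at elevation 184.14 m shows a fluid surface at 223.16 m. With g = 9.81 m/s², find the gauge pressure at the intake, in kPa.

Pressure head ψ = h − z = 223.16 − 184.14 = 39.02 m.
P = ρgψ = 1311 × 9.81 × 39.02 = 501833 Pa ≈ 502 kPa.

P ≈ 502 kPa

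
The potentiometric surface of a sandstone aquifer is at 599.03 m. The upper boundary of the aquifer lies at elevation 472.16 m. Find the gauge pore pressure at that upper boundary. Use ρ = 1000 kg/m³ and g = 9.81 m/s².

P ≈ 1240 kPa

Pressure head at the aquifer top: ψ = h − z = 599.03 − 472.16 = 126.87 m.
P = ρgψ = 1000 × 9.81 × 126.87 = 1244595 Pa ≈ 1240 kPa.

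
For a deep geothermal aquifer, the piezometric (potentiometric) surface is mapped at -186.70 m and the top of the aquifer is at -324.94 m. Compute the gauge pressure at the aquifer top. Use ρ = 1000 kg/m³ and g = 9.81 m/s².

Pressure head at the aquifer top: ψ = h − z = -186.70 − (-324.94) = 138.24 m.
P = ρgψ = 1000 × 9.81 × 138.24 = 1356134 Pa ≈ 1360 kPa.

P ≈ 1360 kPa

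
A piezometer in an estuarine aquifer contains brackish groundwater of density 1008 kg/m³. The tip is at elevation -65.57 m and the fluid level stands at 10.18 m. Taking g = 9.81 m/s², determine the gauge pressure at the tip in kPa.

Pressure head ψ = h − z = 10.18 − (-65.57) = 75.75 m.
P = ρgψ = 1008 × 9.81 × 75.75 = 749052 Pa ≈ 749 kPa.

P ≈ 749 kPa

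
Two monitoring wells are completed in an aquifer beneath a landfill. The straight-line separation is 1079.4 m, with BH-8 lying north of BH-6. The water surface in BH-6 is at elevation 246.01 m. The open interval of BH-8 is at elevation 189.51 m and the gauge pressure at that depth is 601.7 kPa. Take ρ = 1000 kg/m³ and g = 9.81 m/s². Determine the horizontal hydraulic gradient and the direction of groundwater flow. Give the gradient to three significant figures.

i ≈ 0.00448; groundwater flows toward the south

Total head at BH-6: h = 246.01 m (water level in the piezometer is the total head).
Pressure head at BH-8: ψ = P/(ρg) = 601.7×1000 / (1000 × 9.81) = 61.34 m.
Total head at BH-8: h = z + ψ = 189.51 + 61.34 = 250.85 m.
Head difference: h(BH-6) − h(BH-8) = 246.01 − 250.85 = -4.84 m.
Hydraulic gradient: i = |Δh| / L = 4.84 / 1079.4 = 0.00448.
Flow is from higher to lower head: from BH-8 toward BH-6, i.e. toward the south.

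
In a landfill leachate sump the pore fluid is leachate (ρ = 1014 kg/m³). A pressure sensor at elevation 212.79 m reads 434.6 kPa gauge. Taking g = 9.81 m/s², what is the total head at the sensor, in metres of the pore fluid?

h ≈ 256.48 m

ψ = P/(ρg) = 434.6×1000 / (1014 × 9.81) = 43.69 m.
h = z + ψ = 212.79 + 43.69 = 256.48 m.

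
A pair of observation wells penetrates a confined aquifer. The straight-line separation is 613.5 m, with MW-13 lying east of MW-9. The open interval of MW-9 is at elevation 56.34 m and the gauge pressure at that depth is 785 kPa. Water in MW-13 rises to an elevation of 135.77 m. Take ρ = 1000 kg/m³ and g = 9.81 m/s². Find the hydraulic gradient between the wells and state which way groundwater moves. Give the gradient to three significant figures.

Pressure head at MW-9: ψ = P/(ρg) = 785×1000 / (1000 × 9.81) = 80.02 m.
Total head at MW-9: h = z + ψ = 56.34 + 80.02 = 136.36 m.
Total head at MW-13: h = 135.77 m (water level in the piezometer is the total head).
Head difference: h(MW-9) − h(MW-13) = 136.36 − 135.77 = 0.59 m.
Hydraulic gradient: i = |Δh| / L = 0.59 / 613.5 = 0.000962.
Flow is from higher to lower head: from MW-9 toward MW-13, i.e. toward the east.

i ≈ 0.000962; groundwater flows toward the east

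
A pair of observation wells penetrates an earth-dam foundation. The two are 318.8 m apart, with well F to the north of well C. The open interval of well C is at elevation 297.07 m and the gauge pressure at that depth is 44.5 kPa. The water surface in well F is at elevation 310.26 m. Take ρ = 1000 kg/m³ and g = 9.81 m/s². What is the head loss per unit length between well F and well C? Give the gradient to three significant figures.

i ≈ 0.0271 m/m

Pressure head at well C: ψ = P/(ρg) = 44.5×1000 / (1000 × 9.81) = 4.54 m.
Total head at well C: h = z + ψ = 297.07 + 4.54 = 301.61 m.
Total head at well F: h = 310.26 m (water level in the piezometer is the total head).
Head difference: h(well C) − h(well F) = 301.61 − 310.26 = -8.65 m.
Hydraulic gradient: i = |Δh| / L = 8.65 / 318.8 = 0.0271.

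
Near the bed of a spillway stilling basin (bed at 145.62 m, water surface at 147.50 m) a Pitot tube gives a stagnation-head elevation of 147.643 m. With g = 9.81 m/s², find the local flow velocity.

v ≈ 1.68 m/s

Near the bed, under hydrostatic conditions, the piezometric head (z + ψ) equals the free-surface elevation, 147.50 m.
Velocity head = total − piezometric = 147.643 − 147.50 = 0.143 m.
v = √(2g·h_v) = √(2 × 9.81 × 0.143) = 1.68 m/s.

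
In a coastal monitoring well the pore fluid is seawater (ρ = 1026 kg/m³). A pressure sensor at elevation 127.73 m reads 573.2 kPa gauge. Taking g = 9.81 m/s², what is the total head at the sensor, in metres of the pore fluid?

ψ = P/(ρg) = 573.2×1000 / (1026 × 9.81) = 56.95 m.
h = z + ψ = 127.73 + 56.95 = 184.68 m.

h ≈ 184.68 m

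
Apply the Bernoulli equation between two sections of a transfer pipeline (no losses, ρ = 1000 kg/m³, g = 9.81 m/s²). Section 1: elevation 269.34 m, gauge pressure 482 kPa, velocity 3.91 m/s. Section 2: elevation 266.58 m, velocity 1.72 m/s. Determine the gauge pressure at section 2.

P₂ ≈ 515 kPa

Pressure head at 1: ψ₁ = P₁/(ρg) = 482×1000 / (1000 × 9.81) = 49.13 m.
Velocity heads: v₁²/2g = 3.91²/19.62 = 0.779 m; v₂²/2g = 1.72²/19.62 = 0.151 m.
Total head H = z₁ + ψ₁ + v₁²/2g = 269.34 + 49.13 + 0.779 = 319.25 m.
ψ₂ = H − z₂ − v₂²/2g = 319.25 − 266.58 − 0.151 = 52.52 m.
P₂ = ρgψ₂ = 1000 × 9.81 × 52.52 ≈ 515 kPa.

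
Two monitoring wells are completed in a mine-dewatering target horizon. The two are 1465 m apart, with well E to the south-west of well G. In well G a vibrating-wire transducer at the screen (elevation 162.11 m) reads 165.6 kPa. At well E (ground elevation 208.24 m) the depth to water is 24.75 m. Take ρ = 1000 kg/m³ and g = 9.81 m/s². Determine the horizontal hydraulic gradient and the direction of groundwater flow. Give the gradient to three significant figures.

Pressure head at well G: ψ = P/(ρg) = 165.6×1000 / (1000 × 9.81) = 16.88 m.
Total head at well G: h = z + ψ = 162.11 + 16.88 = 178.99 m.
Total head at well E: h = 208.24 − 24.75 = 183.49 m.
Head difference: h(well G) − h(well E) = 178.99 − 183.49 = -4.50 m.
Hydraulic gradient: i = |Δh| / L = 4.50 / 1465 = 0.00307.
Flow is from higher to lower head: from well E toward well G, i.e. toward the north-east.

i ≈ 0.00307; groundwater flows toward the north-east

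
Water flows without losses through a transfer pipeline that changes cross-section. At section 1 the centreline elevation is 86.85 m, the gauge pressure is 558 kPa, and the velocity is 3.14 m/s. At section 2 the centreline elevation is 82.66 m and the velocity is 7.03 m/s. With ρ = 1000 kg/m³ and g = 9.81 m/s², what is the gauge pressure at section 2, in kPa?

P₂ ≈ 579 kPa

Pressure head at 1: ψ₁ = P₁/(ρg) = 558×1000 / (1000 × 9.81) = 56.88 m.
Velocity heads: v₁²/2g = 3.14²/19.62 = 0.503 m; v₂²/2g = 7.03²/19.62 = 2.519 m.
Total head H = z₁ + ψ₁ + v₁²/2g = 86.85 + 56.88 + 0.503 = 144.23 m.
ψ₂ = H − z₂ − v₂²/2g = 144.23 − 82.66 − 2.519 = 59.05 m.
P₂ = ρgψ₂ = 1000 × 9.81 × 59.05 ≈ 579 kPa.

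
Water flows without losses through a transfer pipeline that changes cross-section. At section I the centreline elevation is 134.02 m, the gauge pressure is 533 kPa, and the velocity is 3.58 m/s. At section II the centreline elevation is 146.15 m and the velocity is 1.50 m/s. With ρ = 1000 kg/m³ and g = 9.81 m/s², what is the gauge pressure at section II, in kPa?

P₂ ≈ 419 kPa

Pressure head at I: ψ₁ = P₁/(ρg) = 533×1000 / (1000 × 9.81) = 54.33 m.
Velocity heads: v₁²/2g = 3.58²/19.62 = 0.653 m; v₂²/2g = 1.50²/19.62 = 0.115 m.
Total head H = z₁ + ψ₁ + v₁²/2g = 134.02 + 54.33 + 0.653 = 189.00 m.
ψ₂ = H − z₂ − v₂²/2g = 189.00 − 146.15 − 0.115 = 42.73 m.
P₂ = ρgψ₂ = 1000 × 9.81 × 42.73 ≈ 419 kPa.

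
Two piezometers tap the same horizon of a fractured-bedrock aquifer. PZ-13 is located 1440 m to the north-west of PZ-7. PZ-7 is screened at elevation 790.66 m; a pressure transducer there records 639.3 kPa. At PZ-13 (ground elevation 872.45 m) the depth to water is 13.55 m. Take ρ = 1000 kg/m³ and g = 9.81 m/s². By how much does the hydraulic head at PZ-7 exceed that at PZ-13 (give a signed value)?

Δh ≈ -3.07 m

Pressure head at PZ-7: ψ = P/(ρg) = 639.3×1000 / (1000 × 9.81) = 65.17 m.
Total head at PZ-7: h = z + ψ = 790.66 + 65.17 = 855.83 m.
Total head at PZ-13: h = 872.45 − 13.55 = 858.90 m.
Head difference: h(PZ-7) − h(PZ-13) = 855.83 − 858.90 = -3.07 m.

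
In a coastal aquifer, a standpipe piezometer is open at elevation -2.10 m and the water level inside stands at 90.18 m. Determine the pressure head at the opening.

ψ ≈ 92.28 m

Total head h = 90.18 m (the water-surface elevation in the piezometer).
Pressure head ψ = h − z = 90.18 − (-2.10) = 92.28 m.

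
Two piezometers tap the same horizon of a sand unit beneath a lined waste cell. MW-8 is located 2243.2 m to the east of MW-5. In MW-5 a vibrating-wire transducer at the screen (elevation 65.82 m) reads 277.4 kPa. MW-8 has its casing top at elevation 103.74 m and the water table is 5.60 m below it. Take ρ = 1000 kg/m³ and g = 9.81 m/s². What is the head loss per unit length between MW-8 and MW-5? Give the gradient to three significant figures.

Pressure head at MW-5: ψ = P/(ρg) = 277.4×1000 / (1000 × 9.81) = 28.28 m.
Total head at MW-5: h = z + ψ = 65.82 + 28.28 = 94.10 m.
Total head at MW-8: h = 103.74 − 5.60 = 98.14 m.
Head difference: h(MW-5) − h(MW-8) = 94.10 − 98.14 = -4.04 m.
Hydraulic gradient: i = |Δh| / L = 4.04 / 2243.2 = 0.00180.

i ≈ 0.00180 m/m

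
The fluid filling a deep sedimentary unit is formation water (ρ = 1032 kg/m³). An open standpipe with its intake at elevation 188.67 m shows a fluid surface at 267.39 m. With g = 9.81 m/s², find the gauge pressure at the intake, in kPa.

P ≈ 797 kPa

Pressure head ψ = h − z = 267.39 − 188.67 = 78.72 m.
P = ρgψ = 1032 × 9.81 × 78.72 = 796955 Pa ≈ 797 kPa.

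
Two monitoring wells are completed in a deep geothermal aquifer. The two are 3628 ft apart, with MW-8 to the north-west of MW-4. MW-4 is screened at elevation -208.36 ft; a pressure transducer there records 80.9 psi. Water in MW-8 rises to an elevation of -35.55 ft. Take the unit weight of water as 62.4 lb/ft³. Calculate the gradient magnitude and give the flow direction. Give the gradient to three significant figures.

Pressure head at MW-4: ψ = 144·P/γ = 144 × 80.9 / 62.4 = 186.69 ft.
Total head at MW-4: h = z + ψ = -208.36 + 186.69 = -21.67 ft.
Total head at MW-8: h = -35.55 ft (water level in the piezometer is the total head).
Head difference: h(MW-4) − h(MW-8) = -21.67 − (-35.55) = 13.88 ft.
Hydraulic gradient: i = |Δh| / L = 13.88 / 3628 = 0.00383.
Flow is from higher to lower head: from MW-4 toward MW-8, i.e. toward the north-west.

i ≈ 0.00383; groundwater flows toward the north-west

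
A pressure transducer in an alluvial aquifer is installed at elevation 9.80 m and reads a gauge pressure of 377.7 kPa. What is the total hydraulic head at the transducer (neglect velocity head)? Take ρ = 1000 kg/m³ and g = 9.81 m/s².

ψ = P/(ρg) = 377.7×1000 / (1000 × 9.81) = 38.50 m.
h = z + ψ = 9.80 + 38.50 = 48.30 m.

h ≈ 48.30 m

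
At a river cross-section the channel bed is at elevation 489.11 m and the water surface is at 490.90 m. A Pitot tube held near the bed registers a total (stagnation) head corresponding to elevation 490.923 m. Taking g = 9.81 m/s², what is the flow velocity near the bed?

v ≈ 0.672 m/s

Near the bed, under hydrostatic conditions, the piezometric head (z + ψ) equals the free-surface elevation, 490.90 m.
Velocity head = total − piezometric = 490.923 − 490.90 = 0.023 m.
v = √(2g·h_v) = √(2 × 9.81 × 0.023) = 0.672 m/s.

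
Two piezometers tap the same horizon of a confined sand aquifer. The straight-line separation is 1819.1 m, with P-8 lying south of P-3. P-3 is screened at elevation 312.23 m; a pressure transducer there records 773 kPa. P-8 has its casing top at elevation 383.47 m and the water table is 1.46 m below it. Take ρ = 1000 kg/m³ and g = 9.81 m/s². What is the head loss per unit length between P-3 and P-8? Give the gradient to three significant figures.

i ≈ 0.00496 m/m

Pressure head at P-3: ψ = P/(ρg) = 773×1000 / (1000 × 9.81) = 78.80 m.
Total head at P-3: h = z + ψ = 312.23 + 78.80 = 391.03 m.
Total head at P-8: h = 383.47 − 1.46 = 382.01 m.
Head difference: h(P-3) − h(P-8) = 391.03 − 382.01 = 9.02 m.
Hydraulic gradient: i = |Δh| / L = 9.02 / 1819.1 = 0.00496.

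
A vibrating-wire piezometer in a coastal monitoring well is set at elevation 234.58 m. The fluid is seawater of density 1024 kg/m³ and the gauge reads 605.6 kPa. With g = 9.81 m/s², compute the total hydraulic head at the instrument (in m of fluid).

h ≈ 294.87 m

ψ = P/(ρg) = 605.6×1000 / (1024 × 9.81) = 60.29 m.
h = z + ψ = 234.58 + 60.29 = 294.87 m.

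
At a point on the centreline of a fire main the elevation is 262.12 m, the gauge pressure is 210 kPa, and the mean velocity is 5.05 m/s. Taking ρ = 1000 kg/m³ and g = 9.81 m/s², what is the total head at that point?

h ≈ 284.83 m

Pressure head ψ = P/(ρg) = 210×1000 / (1000 × 9.81) = 21.41 m.
Velocity head = v²/(2g) = 5.05² / (2 × 9.81) = 1.300 m.
h = z + ψ + v²/(2g) = 262.12 + 21.41 + 1.300 = 284.83 m.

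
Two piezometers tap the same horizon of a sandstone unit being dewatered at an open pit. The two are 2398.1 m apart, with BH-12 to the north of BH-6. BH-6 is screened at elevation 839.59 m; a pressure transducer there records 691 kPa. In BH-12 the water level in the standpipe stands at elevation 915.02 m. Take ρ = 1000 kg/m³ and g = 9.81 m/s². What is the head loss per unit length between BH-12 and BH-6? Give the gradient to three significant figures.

i ≈ 0.00208 m/m

Pressure head at BH-6: ψ = P/(ρg) = 691×1000 / (1000 × 9.81) = 70.44 m.
Total head at BH-6: h = z + ψ = 839.59 + 70.44 = 910.03 m.
Total head at BH-12: h = 915.02 m (water level in the piezometer is the total head).
Head difference: h(BH-6) − h(BH-12) = 910.03 − 915.02 = -4.99 m.
Hydraulic gradient: i = |Δh| / L = 4.99 / 2398.1 = 0.00208.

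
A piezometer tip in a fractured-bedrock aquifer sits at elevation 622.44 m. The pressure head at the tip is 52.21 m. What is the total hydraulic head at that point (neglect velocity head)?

h ≈ 674.65 m

h = z + ψ = 622.44 + 52.21 = 674.65 m.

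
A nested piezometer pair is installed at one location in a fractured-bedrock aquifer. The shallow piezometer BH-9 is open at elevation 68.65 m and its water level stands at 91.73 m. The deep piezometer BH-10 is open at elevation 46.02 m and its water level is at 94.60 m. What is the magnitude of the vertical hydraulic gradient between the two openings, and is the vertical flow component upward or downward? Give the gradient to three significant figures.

|i_v| ≈ 0.127; vertical flow is upward

Total head at BH-9: h = 91.73 m (water level in the standpipe).
Total head at BH-10: h = 94.60 m.
Δh = h(BH-9) − h(BH-10) = 91.73 − 94.60 = -2.87 m.
Vertical separation Δz = 68.65 − 46.02 = 22.63 m.
|i_v| = |Δh| / Δz = 2.87 / 22.63 = 0.127.
Head is higher in the deep piezometer, so vertical flow is upward (discharge condition).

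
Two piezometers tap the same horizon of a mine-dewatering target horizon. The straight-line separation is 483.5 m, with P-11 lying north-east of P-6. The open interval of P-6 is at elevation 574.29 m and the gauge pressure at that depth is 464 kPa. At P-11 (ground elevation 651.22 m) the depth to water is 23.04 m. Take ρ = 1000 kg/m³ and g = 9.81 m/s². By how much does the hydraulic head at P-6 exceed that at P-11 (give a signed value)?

Pressure head at P-6: ψ = P/(ρg) = 464×1000 / (1000 × 9.81) = 47.30 m.
Total head at P-6: h = z + ψ = 574.29 + 47.30 = 621.59 m.
Total head at P-11: h = 651.22 − 23.04 = 628.18 m.
Head difference: h(P-6) − h(P-11) = 621.59 − 628.18 = -6.59 m.

Δh ≈ -6.59 m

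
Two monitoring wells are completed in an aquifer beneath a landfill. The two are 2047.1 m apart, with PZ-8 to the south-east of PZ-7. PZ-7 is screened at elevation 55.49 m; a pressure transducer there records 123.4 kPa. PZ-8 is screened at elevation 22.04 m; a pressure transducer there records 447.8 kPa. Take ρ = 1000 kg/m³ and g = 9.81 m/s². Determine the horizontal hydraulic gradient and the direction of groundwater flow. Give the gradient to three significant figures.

Pressure head at PZ-7: ψ = P/(ρg) = 123.4×1000 / (1000 × 9.81) = 12.58 m.
Total head at PZ-7: h = z + ψ = 55.49 + 12.58 = 68.07 m.
Pressure head at PZ-8: ψ = P/(ρg) = 447.8×1000 / (1000 × 9.81) = 45.65 m.
Total head at PZ-8: h = z + ψ = 22.04 + 45.65 = 67.69 m.
Head difference: h(PZ-7) − h(PZ-8) = 68.07 − 67.69 = 0.38 m.
Hydraulic gradient: i = |Δh| / L = 0.38 / 2047.1 = 0.000186.
Flow is from higher to lower head: from PZ-7 toward PZ-8, i.e. toward the south-east.

i ≈ 0.000186; groundwater flows toward the south-east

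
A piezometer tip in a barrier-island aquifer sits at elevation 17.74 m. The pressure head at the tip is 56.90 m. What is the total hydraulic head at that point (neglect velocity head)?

h = z + ψ = 17.74 + 56.90 = 74.64 m.

h ≈ 74.64 m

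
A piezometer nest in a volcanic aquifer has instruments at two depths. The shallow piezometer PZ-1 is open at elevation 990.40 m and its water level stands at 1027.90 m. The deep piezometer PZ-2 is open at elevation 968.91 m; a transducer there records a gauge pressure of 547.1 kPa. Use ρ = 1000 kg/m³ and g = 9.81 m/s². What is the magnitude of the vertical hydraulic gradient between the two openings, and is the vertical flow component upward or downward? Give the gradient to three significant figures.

Total head at PZ-1: h = 1027.90 m (water level in the standpipe).
Pressure head at PZ-2: ψ = P/(ρg) = 547.1×1000 / (1000 × 9.81) = 55.77 m.
Total head at PZ-2: h = z + ψ = 968.91 + 55.77 = 1024.68 m.
Δh = h(PZ-1) − h(PZ-2) = 1027.90 − 1024.68 = 3.22 m.
Vertical separation Δz = 990.40 − 968.91 = 21.49 m.
|i_v| = |Δh| / Δz = 3.22 / 21.49 = 0.150.
Head is higher in the shallow piezometer, so vertical flow is downward (recharge condition).

|i_v| ≈ 0.150; vertical flow is downward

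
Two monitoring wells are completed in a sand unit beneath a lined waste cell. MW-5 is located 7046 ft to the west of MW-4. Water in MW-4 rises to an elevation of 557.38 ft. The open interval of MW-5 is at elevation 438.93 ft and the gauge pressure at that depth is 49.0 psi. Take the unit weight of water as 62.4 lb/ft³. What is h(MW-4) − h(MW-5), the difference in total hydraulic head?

Total head at MW-4: h = 557.38 ft (water level in the piezometer is the total head).
Pressure head at MW-5: ψ = 144·P/γ = 144 × 49.0 / 62.4 = 113.08 ft.
Total head at MW-5: h = z + ψ = 438.93 + 113.08 = 552.01 ft.
Head difference: h(MW-4) − h(MW-5) = 557.38 − 552.01 = 5.37 ft.

Δh ≈ 5.37 ft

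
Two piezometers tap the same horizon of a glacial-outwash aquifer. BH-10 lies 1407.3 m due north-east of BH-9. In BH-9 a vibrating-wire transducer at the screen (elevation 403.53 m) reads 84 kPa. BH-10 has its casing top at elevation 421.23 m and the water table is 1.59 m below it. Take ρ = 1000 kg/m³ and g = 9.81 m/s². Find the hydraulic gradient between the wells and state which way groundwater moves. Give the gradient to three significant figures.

i ≈ 0.00536; groundwater flows toward the south-west

Pressure head at BH-9: ψ = P/(ρg) = 84×1000 / (1000 × 9.81) = 8.56 m.
Total head at BH-9: h = z + ψ = 403.53 + 8.56 = 412.09 m.
Total head at BH-10: h = 421.23 − 1.59 = 419.64 m.
Head difference: h(BH-9) − h(BH-10) = 412.09 − 419.64 = -7.55 m.
Hydraulic gradient: i = |Δh| / L = 7.55 / 1407.3 = 0.00536.
Flow is from higher to lower head: from BH-10 toward BH-9, i.e. toward the south-west.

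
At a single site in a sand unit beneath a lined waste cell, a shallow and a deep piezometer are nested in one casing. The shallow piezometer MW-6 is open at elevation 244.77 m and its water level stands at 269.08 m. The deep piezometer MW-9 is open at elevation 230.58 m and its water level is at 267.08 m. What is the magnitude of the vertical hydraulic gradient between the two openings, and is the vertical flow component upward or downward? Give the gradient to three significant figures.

Total head at MW-6: h = 269.08 m (water level in the standpipe).
Total head at MW-9: h = 267.08 m.
Δh = h(MW-6) − h(MW-9) = 269.08 − 267.08 = 2.00 m.
Vertical separation Δz = 244.77 − 230.58 = 14.19 m.
|i_v| = |Δh| / Δz = 2.00 / 14.19 = 0.141.
Head is higher in the shallow piezometer, so vertical flow is downward (recharge condition).

|i_v| ≈ 0.141; vertical flow is downward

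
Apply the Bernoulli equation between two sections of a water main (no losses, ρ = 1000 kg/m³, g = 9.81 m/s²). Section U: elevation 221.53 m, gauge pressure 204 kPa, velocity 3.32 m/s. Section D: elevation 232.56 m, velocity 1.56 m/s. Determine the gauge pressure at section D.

Pressure head at U: ψ₁ = P₁/(ρg) = 204×1000 / (1000 × 9.81) = 20.80 m.
Velocity heads: v₁²/2g = 3.32²/19.62 = 0.562 m; v₂²/2g = 1.56²/19.62 = 0.124 m.
Total head H = z₁ + ψ₁ + v₁²/2g = 221.53 + 20.80 + 0.562 = 242.89 m.
ψ₂ = H − z₂ − v₂²/2g = 242.89 − 232.56 − 0.124 = 10.21 m.
P₂ = ρgψ₂ = 1000 × 9.81 × 10.21 ≈ 100 kPa.

P₂ ≈ 100 kPa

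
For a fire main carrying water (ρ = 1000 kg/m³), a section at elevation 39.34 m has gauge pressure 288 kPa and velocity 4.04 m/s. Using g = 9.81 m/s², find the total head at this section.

Pressure head ψ = P/(ρg) = 288×1000 / (1000 × 9.81) = 29.36 m.
Velocity head = v²/(2g) = 4.04² / (2 × 9.81) = 0.832 m.
h = z + ψ + v²/(2g) = 39.34 + 29.36 + 0.832 = 69.53 m.

h ≈ 69.53 m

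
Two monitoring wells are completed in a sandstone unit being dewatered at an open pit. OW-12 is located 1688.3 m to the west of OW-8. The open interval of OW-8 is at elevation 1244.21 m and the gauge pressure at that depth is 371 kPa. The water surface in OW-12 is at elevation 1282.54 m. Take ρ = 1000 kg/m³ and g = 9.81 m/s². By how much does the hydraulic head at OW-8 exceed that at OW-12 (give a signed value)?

Δh ≈ -0.51 m

Pressure head at OW-8: ψ = P/(ρg) = 371×1000 / (1000 × 9.81) = 37.82 m.
Total head at OW-8: h = z + ψ = 1244.21 + 37.82 = 1282.03 m.
Total head at OW-12: h = 1282.54 m (water level in the piezometer is the total head).
Head difference: h(OW-8) − h(OW-12) = 1282.03 − 1282.54 = -0.51 m.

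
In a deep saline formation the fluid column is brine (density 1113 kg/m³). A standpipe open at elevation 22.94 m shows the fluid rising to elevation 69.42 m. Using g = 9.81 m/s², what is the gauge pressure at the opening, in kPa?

P ≈ 507 kPa

Pressure head ψ = h − z = 69.42 − 22.94 = 46.48 m.
P = ρgψ = 1113 × 9.81 × 46.48 = 507493 Pa ≈ 507 kPa.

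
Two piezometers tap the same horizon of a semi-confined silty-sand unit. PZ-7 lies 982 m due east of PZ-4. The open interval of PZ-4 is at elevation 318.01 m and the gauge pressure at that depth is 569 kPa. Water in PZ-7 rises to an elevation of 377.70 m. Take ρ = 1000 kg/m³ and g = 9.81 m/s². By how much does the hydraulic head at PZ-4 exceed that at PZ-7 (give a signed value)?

Δh ≈ -1.69 m

Pressure head at PZ-4: ψ = P/(ρg) = 569×1000 / (1000 × 9.81) = 58.00 m.
Total head at PZ-4: h = z + ψ = 318.01 + 58.00 = 376.01 m.
Total head at PZ-7: h = 377.70 m (water level in the piezometer is the total head).
Head difference: h(PZ-4) − h(PZ-7) = 376.01 − 377.70 = -1.69 m.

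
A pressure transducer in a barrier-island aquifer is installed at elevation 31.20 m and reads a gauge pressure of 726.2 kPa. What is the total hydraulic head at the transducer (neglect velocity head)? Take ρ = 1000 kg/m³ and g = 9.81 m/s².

ψ = P/(ρg) = 726.2×1000 / (1000 × 9.81) = 74.03 m.
h = z + ψ = 31.20 + 74.03 = 105.23 m.

h ≈ 105.23 m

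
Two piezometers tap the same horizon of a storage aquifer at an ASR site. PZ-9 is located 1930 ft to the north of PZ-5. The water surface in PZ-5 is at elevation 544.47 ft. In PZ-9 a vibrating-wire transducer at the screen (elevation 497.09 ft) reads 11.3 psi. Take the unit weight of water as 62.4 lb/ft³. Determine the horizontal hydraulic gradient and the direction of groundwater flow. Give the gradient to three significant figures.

i ≈ 0.0110; groundwater flows toward the north

Total head at PZ-5: h = 544.47 ft (water level in the piezometer is the total head).
Pressure head at PZ-9: ψ = 144·P/γ = 144 × 11.3 / 62.4 = 26.08 ft.
Total head at PZ-9: h = z + ψ = 497.09 + 26.08 = 523.17 ft.
Head difference: h(PZ-5) − h(PZ-9) = 544.47 − 523.17 = 21.30 ft.
Hydraulic gradient: i = |Δh| / L = 21.30 / 1930 = 0.0110.
Flow is from higher to lower head: from PZ-5 toward PZ-9, i.e. toward the north.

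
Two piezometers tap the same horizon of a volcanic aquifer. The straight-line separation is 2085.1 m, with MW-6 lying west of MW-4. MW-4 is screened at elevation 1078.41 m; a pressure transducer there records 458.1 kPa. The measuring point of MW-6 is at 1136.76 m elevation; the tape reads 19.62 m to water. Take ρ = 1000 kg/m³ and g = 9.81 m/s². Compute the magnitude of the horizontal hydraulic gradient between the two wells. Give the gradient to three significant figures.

Pressure head at MW-4: ψ = P/(ρg) = 458.1×1000 / (1000 × 9.81) = 46.70 m.
Total head at MW-4: h = z + ψ = 1078.41 + 46.70 = 1125.11 m.
Total head at MW-6: h = 1136.76 − 19.62 = 1117.14 m.
Head difference: h(MW-4) − h(MW-6) = 1125.11 − 1117.14 = 7.97 m.
Hydraulic gradient: i = |Δh| / L = 7.97 / 2085.1 = 0.00382.

i ≈ 0.00382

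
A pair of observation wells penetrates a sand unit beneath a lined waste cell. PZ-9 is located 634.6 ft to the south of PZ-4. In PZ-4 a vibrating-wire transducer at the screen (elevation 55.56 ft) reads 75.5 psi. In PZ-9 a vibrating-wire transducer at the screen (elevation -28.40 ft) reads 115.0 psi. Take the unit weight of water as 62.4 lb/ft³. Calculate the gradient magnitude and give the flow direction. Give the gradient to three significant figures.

Pressure head at PZ-4: ψ = 144·P/γ = 144 × 75.5 / 62.4 = 174.23 ft.
Total head at PZ-4: h = z + ψ = 55.56 + 174.23 = 229.79 ft.
Pressure head at PZ-9: ψ = 144·P/γ = 144 × 115.0 / 62.4 = 265.38 ft.
Total head at PZ-9: h = z + ψ = -28.40 + 265.38 = 236.98 ft.
Head difference: h(PZ-4) − h(PZ-9) = 229.79 − 236.98 = -7.19 ft.
Hydraulic gradient: i = |Δh| / L = 7.19 / 634.6 = 0.0113.
Flow is from higher to lower head: from PZ-9 toward PZ-4, i.e. toward the north.

i ≈ 0.0113; groundwater flows toward the north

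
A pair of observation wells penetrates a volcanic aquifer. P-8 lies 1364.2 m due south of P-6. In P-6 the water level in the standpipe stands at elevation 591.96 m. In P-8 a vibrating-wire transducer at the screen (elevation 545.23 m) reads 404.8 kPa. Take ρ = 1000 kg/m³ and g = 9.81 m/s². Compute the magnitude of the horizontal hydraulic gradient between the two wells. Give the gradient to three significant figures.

i ≈ 0.00401

Total head at P-6: h = 591.96 m (water level in the piezometer is the total head).
Pressure head at P-8: ψ = P/(ρg) = 404.8×1000 / (1000 × 9.81) = 41.26 m.
Total head at P-8: h = z + ψ = 545.23 + 41.26 = 586.49 m.
Head difference: h(P-6) − h(P-8) = 591.96 − 586.49 = 5.47 m.
Hydraulic gradient: i = |Δh| / L = 5.47 / 1364.2 = 0.00401.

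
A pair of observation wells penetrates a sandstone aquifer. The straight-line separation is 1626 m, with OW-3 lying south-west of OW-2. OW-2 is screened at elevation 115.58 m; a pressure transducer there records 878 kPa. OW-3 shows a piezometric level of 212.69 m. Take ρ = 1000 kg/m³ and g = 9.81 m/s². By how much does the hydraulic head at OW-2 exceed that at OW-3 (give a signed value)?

Pressure head at OW-2: ψ = P/(ρg) = 878×1000 / (1000 × 9.81) = 89.50 m.
Total head at OW-2: h = z + ψ = 115.58 + 89.50 = 205.08 m.
Total head at OW-3: h = 212.69 m (water level in the piezometer is the total head).
Head difference: h(OW-2) − h(OW-3) = 205.08 − 212.69 = -7.61 m.

Δh ≈ -7.61 m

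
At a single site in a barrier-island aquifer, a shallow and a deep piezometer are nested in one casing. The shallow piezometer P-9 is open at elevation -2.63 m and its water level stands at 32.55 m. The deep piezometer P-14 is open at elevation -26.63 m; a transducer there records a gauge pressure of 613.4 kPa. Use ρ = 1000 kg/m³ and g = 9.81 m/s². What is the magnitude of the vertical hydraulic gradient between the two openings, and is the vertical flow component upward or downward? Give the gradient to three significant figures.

|i_v| ≈ 0.140; vertical flow is upward

Total head at P-9: h = 32.55 m (water level in the standpipe).
Pressure head at P-14: ψ = P/(ρg) = 613.4×1000 / (1000 × 9.81) = 62.53 m.
Total head at P-14: h = z + ψ = -26.63 + 62.53 = 35.90 m.
Δh = h(P-9) − h(P-14) = 32.55 − 35.90 = -3.35 m.
Vertical separation Δz = -2.63 − (-26.63) = 24.00 m.
|i_v| = |Δh| / Δz = 3.35 / 24.00 = 0.140.
Head is higher in the deep piezometer, so vertical flow is upward (discharge condition).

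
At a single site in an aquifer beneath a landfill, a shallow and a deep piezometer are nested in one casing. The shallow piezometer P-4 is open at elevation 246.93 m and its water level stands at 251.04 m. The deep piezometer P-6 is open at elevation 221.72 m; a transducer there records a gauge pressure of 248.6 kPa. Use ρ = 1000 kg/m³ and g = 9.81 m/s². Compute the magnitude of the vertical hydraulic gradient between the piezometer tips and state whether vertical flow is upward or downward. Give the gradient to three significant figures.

Total head at P-4: h = 251.04 m (water level in the standpipe).
Pressure head at P-6: ψ = P/(ρg) = 248.6×1000 / (1000 × 9.81) = 25.34 m.
Total head at P-6: h = z + ψ = 221.72 + 25.34 = 247.06 m.
Δh = h(P-4) − h(P-6) = 251.04 − 247.06 = 3.98 m.
Vertical separation Δz = 246.93 − 221.72 = 25.21 m.
|i_v| = |Δh| / Δz = 3.98 / 25.21 = 0.158.
Head is higher in the shallow piezometer, so vertical flow is downward (recharge condition).

|i_v| ≈ 0.158; vertical flow is downward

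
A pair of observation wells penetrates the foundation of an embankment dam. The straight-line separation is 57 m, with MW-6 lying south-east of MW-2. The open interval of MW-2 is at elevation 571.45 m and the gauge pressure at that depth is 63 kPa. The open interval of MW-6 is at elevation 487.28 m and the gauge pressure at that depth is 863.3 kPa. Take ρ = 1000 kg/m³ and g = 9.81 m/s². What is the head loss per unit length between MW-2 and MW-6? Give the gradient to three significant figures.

i ≈ 0.0454 m/m

Pressure head at MW-2: ψ = P/(ρg) = 63×1000 / (1000 × 9.81) = 6.42 m.
Total head at MW-2: h = z + ψ = 571.45 + 6.42 = 577.87 m.
Pressure head at MW-6: ψ = P/(ρg) = 863.3×1000 / (1000 × 9.81) = 88.00 m.
Total head at MW-6: h = z + ψ = 487.28 + 88.00 = 575.28 m.
Head difference: h(MW-2) − h(MW-6) = 577.87 − 575.28 = 2.59 m.
Hydraulic gradient: i = |Δh| / L = 2.59 / 57 = 0.0454.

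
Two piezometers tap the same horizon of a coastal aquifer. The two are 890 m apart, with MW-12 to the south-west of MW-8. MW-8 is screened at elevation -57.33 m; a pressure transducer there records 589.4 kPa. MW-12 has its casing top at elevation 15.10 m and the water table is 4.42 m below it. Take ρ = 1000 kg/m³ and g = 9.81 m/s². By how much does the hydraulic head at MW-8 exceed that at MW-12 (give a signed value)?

Pressure head at MW-8: ψ = P/(ρg) = 589.4×1000 / (1000 × 9.81) = 60.08 m.
Total head at MW-8: h = z + ψ = -57.33 + 60.08 = 2.75 m.
Total head at MW-12: h = 15.10 − 4.42 = 10.68 m.
Head difference: h(MW-8) − h(MW-12) = 2.75 − 10.68 = -7.93 m.

Δh ≈ -7.93 m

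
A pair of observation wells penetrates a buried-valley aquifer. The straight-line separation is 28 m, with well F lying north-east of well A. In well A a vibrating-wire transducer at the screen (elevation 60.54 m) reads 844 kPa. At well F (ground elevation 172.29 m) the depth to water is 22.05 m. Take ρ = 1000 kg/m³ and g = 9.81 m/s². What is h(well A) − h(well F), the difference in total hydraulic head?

Pressure head at well A: ψ = P/(ρg) = 844×1000 / (1000 × 9.81) = 86.03 m.
Total head at well A: h = z + ψ = 60.54 + 86.03 = 146.57 m.
Total head at well F: h = 172.29 − 22.05 = 150.24 m.
Head difference: h(well A) − h(well F) = 146.57 − 150.24 = -3.67 m.

Δh ≈ -3.67 m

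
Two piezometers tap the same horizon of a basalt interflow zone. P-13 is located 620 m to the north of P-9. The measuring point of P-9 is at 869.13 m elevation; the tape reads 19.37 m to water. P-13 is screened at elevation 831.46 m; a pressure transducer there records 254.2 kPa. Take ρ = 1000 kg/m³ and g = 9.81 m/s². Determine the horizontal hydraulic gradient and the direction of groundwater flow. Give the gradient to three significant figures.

Total head at P-9: h = 869.13 − 19.37 = 849.76 m.
Pressure head at P-13: ψ = P/(ρg) = 254.2×1000 / (1000 × 9.81) = 25.91 m.
Total head at P-13: h = z + ψ = 831.46 + 25.91 = 857.37 m.
Head difference: h(P-9) − h(P-13) = 849.76 − 857.37 = -7.61 m.
Hydraulic gradient: i = |Δh| / L = 7.61 / 620 = 0.0123.
Flow is from higher to lower head: from P-13 toward P-9, i.e. toward the south.

i ≈ 0.0123; groundwater flows toward the south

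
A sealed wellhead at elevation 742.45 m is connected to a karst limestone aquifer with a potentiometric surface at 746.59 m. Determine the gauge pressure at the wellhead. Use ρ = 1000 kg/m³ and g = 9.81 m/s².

Head above the cap: Δh = 746.59 − 742.45 = 4.14 m.
P = ρgΔh = 1000 × 9.81 × 4.14 = 40613 Pa ≈ 40.6 kPa.

P ≈ 40.6 kPa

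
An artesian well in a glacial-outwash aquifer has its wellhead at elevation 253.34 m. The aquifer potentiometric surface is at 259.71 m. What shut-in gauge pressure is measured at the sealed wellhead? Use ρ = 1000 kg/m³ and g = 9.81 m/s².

P ≈ 62.5 kPa

Head above the cap: Δh = 259.71 − 253.34 = 6.37 m.
P = ρgΔh = 1000 × 9.81 × 6.37 = 62490 Pa ≈ 62.5 kPa.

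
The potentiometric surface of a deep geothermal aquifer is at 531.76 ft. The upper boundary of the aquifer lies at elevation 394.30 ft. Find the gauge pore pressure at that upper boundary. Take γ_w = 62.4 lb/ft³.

P ≈ 59.6 psi

Pressure head at the aquifer top: ψ = h − z = 531.76 − 394.30 = 137.46 ft.
P = γψ/144 = 62.4 × 137.46 / 144 = 59.6 psi.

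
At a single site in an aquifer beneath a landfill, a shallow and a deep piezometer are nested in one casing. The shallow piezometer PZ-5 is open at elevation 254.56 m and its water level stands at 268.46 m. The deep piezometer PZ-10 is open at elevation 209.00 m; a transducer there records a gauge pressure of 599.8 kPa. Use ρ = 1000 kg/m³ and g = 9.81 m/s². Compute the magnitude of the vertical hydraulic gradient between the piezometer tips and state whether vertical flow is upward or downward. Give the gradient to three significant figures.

Total head at PZ-5: h = 268.46 m (water level in the standpipe).
Pressure head at PZ-10: ψ = P/(ρg) = 599.8×1000 / (1000 × 9.81) = 61.14 m.
Total head at PZ-10: h = z + ψ = 209.00 + 61.14 = 270.14 m.
Δh = h(PZ-5) − h(PZ-10) = 268.46 − 270.14 = -1.68 m.
Vertical separation Δz = 254.56 − 209.00 = 45.56 m.
|i_v| = |Δh| / Δz = 1.68 / 45.56 = 0.0369.
Head is higher in the deep piezometer, so vertical flow is upward (discharge condition).

|i_v| ≈ 0.0369; vertical flow is upward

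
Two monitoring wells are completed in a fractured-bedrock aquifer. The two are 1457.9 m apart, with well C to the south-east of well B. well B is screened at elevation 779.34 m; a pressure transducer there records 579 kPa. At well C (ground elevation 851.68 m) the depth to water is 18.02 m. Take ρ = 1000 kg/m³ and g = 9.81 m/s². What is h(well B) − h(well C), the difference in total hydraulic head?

Pressure head at well B: ψ = P/(ρg) = 579×1000 / (1000 × 9.81) = 59.02 m.
Total head at well B: h = z + ψ = 779.34 + 59.02 = 838.36 m.
Total head at well C: h = 851.68 − 18.02 = 833.66 m.
Head difference: h(well B) − h(well C) = 838.36 − 833.66 = 4.70 m.

Δh ≈ 4.70 m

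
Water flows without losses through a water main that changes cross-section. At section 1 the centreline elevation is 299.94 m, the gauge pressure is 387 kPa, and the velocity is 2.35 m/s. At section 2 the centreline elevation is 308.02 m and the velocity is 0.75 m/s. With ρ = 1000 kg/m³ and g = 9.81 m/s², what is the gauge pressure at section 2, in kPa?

Pressure head at 1: ψ₁ = P₁/(ρg) = 387×1000 / (1000 × 9.81) = 39.45 m.
Velocity heads: v₁²/2g = 2.35²/19.62 = 0.281 m; v₂²/2g = 0.75²/19.62 = 0.029 m.
Total head H = z₁ + ψ₁ + v₁²/2g = 299.94 + 39.45 + 0.281 = 339.67 m.
ψ₂ = H − z₂ − v₂²/2g = 339.67 − 308.02 − 0.029 = 31.62 m.
P₂ = ρgψ₂ = 1000 × 9.81 × 31.62 ≈ 310 kPa.

P₂ ≈ 310 kPa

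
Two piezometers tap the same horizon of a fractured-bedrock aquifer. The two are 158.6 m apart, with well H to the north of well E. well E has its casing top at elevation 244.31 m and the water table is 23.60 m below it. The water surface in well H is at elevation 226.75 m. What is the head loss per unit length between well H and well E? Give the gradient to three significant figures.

i ≈ 0.0381 m/m

Total head at well E: h = 244.31 − 23.60 = 220.71 m.
Total head at well H: h = 226.75 m (water level in the piezometer is the total head).
Head difference: h(well E) − h(well H) = 220.71 − 226.75 = -6.04 m.
Hydraulic gradient: i = |Δh| / L = 6.04 / 158.6 = 0.0381.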